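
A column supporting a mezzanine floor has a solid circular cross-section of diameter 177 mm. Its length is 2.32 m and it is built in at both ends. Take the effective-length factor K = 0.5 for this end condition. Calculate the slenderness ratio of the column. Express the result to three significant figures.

λ ≈ 26.2

For a solid circle r = d/4 = 177/4 = 44.25 mm
L_e = K·L = 0.5 × 2.32 m = 1.160 m = 1160.0 mm
λ = L_e / r_min = 1160.0 / 44.25 = 26.2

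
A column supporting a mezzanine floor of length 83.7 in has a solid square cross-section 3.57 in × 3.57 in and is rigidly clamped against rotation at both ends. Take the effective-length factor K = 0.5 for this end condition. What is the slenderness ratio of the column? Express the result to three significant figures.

For a square r = a/√12 = 3.57/√12 = 1.031 in
L_e = K·L = 0.5 × 83.7 = 41.85 in
λ = L_e / r_min = 41.850 / 1.031 = 40.6

λ ≈ 40.6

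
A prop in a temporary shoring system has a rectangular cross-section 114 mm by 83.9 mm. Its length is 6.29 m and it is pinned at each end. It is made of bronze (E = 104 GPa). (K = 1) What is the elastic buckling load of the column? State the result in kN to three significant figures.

Buckling occurs about the weak axis: I_min = h·b³/12 with b = 83.9 mm (the shorter side).
I_min = 114×83.9³/12 = 5.611×10^6 mm⁴
I = 5.611×10^6 mm⁴ = 5.611×10^-6 m⁴
Effective length L_e = K·L = 1 × 6.29 = 6.290 m
P_cr = π²EI / L_e² = π² × 104×10⁹ × 5.611×10^-6 / 6.290² = 1.456×10^5 N

P_cr ≈ 146 kN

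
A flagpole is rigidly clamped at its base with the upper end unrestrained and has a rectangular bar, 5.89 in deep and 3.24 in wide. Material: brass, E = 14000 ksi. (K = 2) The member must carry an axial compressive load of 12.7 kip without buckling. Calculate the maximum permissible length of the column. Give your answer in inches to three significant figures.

Buckling occurs about the weak axis: I_min = h·b³/12 with b = 3.24 in (the shorter side).
I_min = 5.89×3.24³/12 = 16.69 in⁴
At the buckling limit P_cr = P = 1.270×10^4 lb
From P_cr = π²EI/(K·L)²:  L = (1/K)·√(π²EI/P_cr) = (1/2)·√(π²×1.40×10^7×16.69/1.270×10^4)
L = 213 in

L_max ≈ 213 in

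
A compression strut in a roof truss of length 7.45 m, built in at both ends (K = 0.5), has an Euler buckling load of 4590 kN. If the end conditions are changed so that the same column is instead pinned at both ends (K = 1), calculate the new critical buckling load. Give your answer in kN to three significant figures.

P_cr ≈ 1150 kN

P_cr ∝ 1/K², so P_cr,new = P_cr,old × (K_old/K_new)² = 4590 × (0.5/1)²
= 4590 × 0.2500 = 1150 kN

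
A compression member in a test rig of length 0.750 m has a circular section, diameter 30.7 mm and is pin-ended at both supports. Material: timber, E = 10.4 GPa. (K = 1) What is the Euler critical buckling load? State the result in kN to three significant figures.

I = πd⁴/64 = π×30.7⁴/64 = 4.360×10^4 mm⁴
I = 4.360×10^4 mm⁴ = 4.360×10^-8 m⁴
Effective length L_e = K·L = 1 × 0.750 = 0.7500 m
P_cr = π²EI / L_e² = π² × 10.4×10⁹ × 4.360×10^-8 / 0.7500² = 7.957×10^3 N

P_cr ≈ 7.96 kN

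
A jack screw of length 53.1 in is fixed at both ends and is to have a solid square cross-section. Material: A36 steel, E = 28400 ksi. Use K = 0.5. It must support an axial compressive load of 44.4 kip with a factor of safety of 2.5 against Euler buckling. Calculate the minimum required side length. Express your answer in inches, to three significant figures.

Required P_cr = n·P = 2.5 × 44.4 = 111.0 kip
L_e = K·L = 0.5 × 53.1 = 26.55 in
Required I = P_cr·L_e²/(π²E) = 1.110×10^5 × 26.55² / (π² × 2.84×10^7) = 0.2791 in⁴
Solid square: I = a⁴/12  ⇒  a = (12I)^(1/4) = (12×0.2791)^(1/4) = 1.35 in

a ≈ 1.35 in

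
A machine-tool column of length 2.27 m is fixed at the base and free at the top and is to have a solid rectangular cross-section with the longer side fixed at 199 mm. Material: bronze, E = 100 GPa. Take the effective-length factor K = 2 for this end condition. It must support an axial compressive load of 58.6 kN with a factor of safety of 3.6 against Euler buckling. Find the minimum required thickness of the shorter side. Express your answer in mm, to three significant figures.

Required P_cr = n·P = 3.6 × 58.6 = 211.0 kN
L_e = K·L = 2 × 2.27 = 4.540 m
Required I = P_cr·L_e²/(π²E) = 2.110×10^5 × 4.540² / (π² × 1.00×10^11) = 4.406×10^-6 m⁴
I_req = 4.406×10^6 mm⁴
Rectangle, weak axis: I_min = h·b³/12 with h = 199 mm fixed  ⇒  b = (12I/h)^(1/3) = 64.3 mm

b ≈ 64.3 mm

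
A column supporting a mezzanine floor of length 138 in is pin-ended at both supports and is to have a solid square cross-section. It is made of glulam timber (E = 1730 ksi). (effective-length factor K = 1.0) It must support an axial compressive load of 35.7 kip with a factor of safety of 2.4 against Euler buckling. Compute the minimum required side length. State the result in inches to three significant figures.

a ≈ 5.82 in

Required P_cr = n·P = 2.4 × 35.7 = 85.68 kip
L_e = K·L = 1 × 138 = 138.0 in
Required I = P_cr·L_e²/(π²E) = 8.568×10^4 × 138.0² / (π² × 1.73×10^6) = 95.56 in⁴
Solid square: I = a⁴/12  ⇒  a = (12I)^(1/4) = (12×95.56)^(1/4) = 5.82 in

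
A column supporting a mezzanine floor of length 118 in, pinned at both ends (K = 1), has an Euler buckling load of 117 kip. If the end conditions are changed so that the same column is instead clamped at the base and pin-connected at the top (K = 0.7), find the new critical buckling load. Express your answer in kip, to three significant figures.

P_cr ∝ 1/K², so P_cr,new = P_cr,old × (K_old/K_new)² = 117 × (1/0.7)²
= 117 × 2.041 = 239 kip

P_cr ≈ 239 kip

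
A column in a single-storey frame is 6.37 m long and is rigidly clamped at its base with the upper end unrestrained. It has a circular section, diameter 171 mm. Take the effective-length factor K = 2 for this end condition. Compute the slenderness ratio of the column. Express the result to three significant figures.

For a solid circle r = d/4 = 171/4 = 42.75 mm
L_e = K·L = 2 × 6.37 m = 12.74 m = 12740 mm
λ = L_e / r_min = 12740 / 42.75 = 298

λ ≈ 298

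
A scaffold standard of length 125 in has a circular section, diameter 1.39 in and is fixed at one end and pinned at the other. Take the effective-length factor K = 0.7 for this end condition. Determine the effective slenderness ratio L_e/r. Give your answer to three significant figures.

λ ≈ 252

I = πd⁴/64 = π×1.39⁴/64 = 0.1832 in⁴
A = 1.517 in²;  r_min = √(I/A) = √(0.1832/1.517) = 0.3475 in
L_e = K·L = 0.7 × 125 = 87.50 in
λ = L_e / r_min = 87.500 / 0.3475 = 252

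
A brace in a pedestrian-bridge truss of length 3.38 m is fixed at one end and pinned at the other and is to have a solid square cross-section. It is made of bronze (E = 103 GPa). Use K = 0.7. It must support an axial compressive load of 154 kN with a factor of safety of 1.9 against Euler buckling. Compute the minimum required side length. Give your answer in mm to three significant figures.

a ≈ 66.3 mm

Required P_cr = n·P = 1.9 × 154 = 292.6 kN
L_e = K·L = 0.7 × 3.38 = 2.366 m
Required I = P_cr·L_e²/(π²E) = 2.926×10^5 × 2.366² / (π² × 1.03×10^11) = 1.611×10^-6 m⁴
I_req = 1.611×10^6 mm⁴
Solid square: I = a⁴/12  ⇒  a = (12I)^(1/4) = (12×1.611×10^6)^(1/4) = 66.3 mm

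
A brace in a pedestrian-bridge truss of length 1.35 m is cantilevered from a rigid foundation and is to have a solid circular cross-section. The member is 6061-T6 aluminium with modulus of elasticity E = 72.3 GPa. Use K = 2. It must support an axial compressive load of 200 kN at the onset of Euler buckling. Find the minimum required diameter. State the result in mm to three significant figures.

d ≈ 80.3 mm

L_e = K·L = 2 × 1.35 = 2.700 m
Required I = P_cr·L_e²/(π²E) = 2.000×10^5 × 2.700² / (π² × 7.23×10^10) = 2.043×10^-6 m⁴
I_req = 2.043×10^6 mm⁴
Solid circle: I = πd⁴/64  ⇒  d = (64I/π)^(1/4) = (64×2.043×10^6/π)^(1/4) = 80.3 mm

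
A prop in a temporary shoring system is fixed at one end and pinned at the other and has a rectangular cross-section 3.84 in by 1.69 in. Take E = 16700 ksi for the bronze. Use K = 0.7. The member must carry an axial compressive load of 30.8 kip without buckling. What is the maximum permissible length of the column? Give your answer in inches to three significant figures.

L_max ≈ 130 in

Buckling occurs about the weak axis: I_min = h·b³/12 with b = 1.69 in (the shorter side).
I_min = 3.84×1.69³/12 = 1.545 in⁴
At the buckling limit P_cr = P = 3.080×10^4 lb
From P_cr = π²EI/(K·L)²:  L = (1/K)·√(π²EI/P_cr) = (1/0.7)·√(π²×1.67×10^7×1.545/3.080×10^4)
L = 130 in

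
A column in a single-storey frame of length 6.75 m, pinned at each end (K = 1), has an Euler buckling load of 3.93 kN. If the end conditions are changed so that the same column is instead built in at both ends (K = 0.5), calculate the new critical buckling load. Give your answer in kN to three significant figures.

P_cr ≈ 15.7 kN

P_cr ∝ 1/K², so P_cr,new = P_cr,old × (K_old/K_new)² = 3.93 × (1/0.5)²
= 3.93 × 4.000 = 15.7 kN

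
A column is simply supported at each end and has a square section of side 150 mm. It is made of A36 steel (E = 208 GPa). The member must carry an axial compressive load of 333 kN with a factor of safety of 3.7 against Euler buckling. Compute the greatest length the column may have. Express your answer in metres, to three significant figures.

L_max ≈ 8.38 m

I = a⁴/12 = 150⁴/12 = 4.219×10^7 mm⁴
I = 4.219×10^-5 m⁴
Required critical load P_cr = n·P = 3.7 × 333 = 1232 kN = 1.232×10^6 N
From P_cr = π²EI/(K·L)²:  L = (1/K)·√(π²EI/P_cr) = (1/1)·√(π²×2.08×10^11×4.219×10^-5/1.232×10^6)
L = 8.38 m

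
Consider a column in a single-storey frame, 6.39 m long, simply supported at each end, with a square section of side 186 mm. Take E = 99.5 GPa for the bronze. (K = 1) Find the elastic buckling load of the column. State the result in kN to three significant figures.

I = a⁴/12 = 186⁴/12 = 9.974×10^7 mm⁴
I = 9.974×10^7 mm⁴ = 9.974×10^-5 m⁴
Effective length L_e = K·L = 1 × 6.39 = 6.390 m
P_cr = π²EI / L_e² = π² × 99.5×10⁹ × 9.974×10^-5 / 6.390² = 2.399×10^6 N

P_cr ≈ 2400 kN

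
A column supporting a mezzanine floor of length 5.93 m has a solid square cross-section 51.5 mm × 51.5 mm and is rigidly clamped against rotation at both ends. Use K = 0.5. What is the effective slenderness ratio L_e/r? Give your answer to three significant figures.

For a square r = a/√12 = 51.5/√12 = 14.87 mm
L_e = K·L = 0.5 × 5.93 m = 2.965 m = 2965.0 mm
λ = L_e / r_min = 2965.0 / 14.87 = 199

λ ≈ 199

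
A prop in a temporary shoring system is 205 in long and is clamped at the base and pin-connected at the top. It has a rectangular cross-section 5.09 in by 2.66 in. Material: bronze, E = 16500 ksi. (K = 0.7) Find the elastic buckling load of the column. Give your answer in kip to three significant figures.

P_cr ≈ 63.1 kip

Buckling occurs about the weak axis: I_min = h·b³/12 with b = 2.66 in (the shorter side).
I_min = 5.09×2.66³/12 = 7.983 in⁴
Effective length L_e = K·L = 0.7 × 205 = 143.5 in
P_cr = π²EI / L_e² = π² × 16500×10³ × 7.983 / 143.5² = 6.313×10^4 lb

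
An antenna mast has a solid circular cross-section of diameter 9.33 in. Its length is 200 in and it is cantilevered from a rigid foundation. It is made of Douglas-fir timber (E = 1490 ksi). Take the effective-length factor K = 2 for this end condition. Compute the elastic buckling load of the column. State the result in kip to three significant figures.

I = πd⁴/64 = π×9.33⁴/64 = 372.0 in⁴
Effective length L_e = K·L = 2 × 200 = 400.0 in
P_cr = π²EI / L_e² = π² × 1490×10³ × 372.0 / 400.0² = 3.419×10^4 lb

P_cr ≈ 34.2 kip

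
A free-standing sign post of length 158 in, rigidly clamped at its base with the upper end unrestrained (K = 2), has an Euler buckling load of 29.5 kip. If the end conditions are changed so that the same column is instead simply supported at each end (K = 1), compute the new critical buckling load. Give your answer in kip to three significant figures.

P_cr ≈ 118 kip

P_cr ∝ 1/K², so P_cr,new = P_cr,old × (K_old/K_new)² = 29.5 × (2/1)²
= 29.5 × 4.000 = 118 kip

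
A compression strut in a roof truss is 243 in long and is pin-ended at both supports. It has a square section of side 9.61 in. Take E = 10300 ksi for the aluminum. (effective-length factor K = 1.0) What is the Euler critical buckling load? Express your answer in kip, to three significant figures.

I = a⁴/12 = 9.61⁴/12 = 710.7 in⁴
Effective length L_e = K·L = 1 × 243 = 243.0 in
P_cr = π²EI / L_e² = π² × 10300×10³ × 710.7 / 243.0² = 1.224×10^6 lb

P_cr ≈ 1220 kip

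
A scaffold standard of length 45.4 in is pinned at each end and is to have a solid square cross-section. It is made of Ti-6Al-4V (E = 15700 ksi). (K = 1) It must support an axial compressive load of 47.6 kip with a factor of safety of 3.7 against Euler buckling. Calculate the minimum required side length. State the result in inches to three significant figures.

a ≈ 2.30 in

Required P_cr = n·P = 3.7 × 47.6 = 176.1 kip
L_e = K·L = 1 × 45.4 = 45.40 in
Required I = P_cr·L_e²/(π²E) = 1.761×10^5 × 45.40² / (π² × 1.57×10^7) = 2.343 in⁴
Solid square: I = a⁴/12  ⇒  a = (12I)^(1/4) = (12×2.343)^(1/4) = 2.30 in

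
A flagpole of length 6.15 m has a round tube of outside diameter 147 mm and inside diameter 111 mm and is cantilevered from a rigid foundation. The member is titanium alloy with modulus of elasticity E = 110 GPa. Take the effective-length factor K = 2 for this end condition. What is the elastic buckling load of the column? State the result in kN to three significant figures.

d_o = 147 mm, d_i = 111 mm
I = π(d_o⁴ − d_i⁴)/64 = π(147⁴ − 111.0⁴)/64 = 1.547×10^7 mm⁴
I = 1.547×10^7 mm⁴ = 1.547×10^-5 m⁴
Effective length L_e = K·L = 2 × 6.15 = 12.30 m
P_cr = π²EI / L_e² = π² × 110×10⁹ × 1.547×10^-5 / 12.30² = 1.110×10^5 N

P_cr ≈ 111 kN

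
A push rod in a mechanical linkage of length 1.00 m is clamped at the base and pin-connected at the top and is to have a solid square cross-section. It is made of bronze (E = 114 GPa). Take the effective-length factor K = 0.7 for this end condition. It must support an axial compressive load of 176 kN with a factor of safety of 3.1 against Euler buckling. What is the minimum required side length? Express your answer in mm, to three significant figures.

Required P_cr = n·P = 3.1 × 176 = 545.6 kN
L_e = K·L = 0.7 × 1.00 = 0.7000 m
Required I = P_cr·L_e²/(π²E) = 5.456×10^5 × 0.7000² / (π² × 1.14×10^11) = 2.376×10^-7 m⁴
I_req = 2.376×10^5 mm⁴
Solid square: I = a⁴/12  ⇒  a = (12I)^(1/4) = (12×2.376×10^5)^(1/4) = 41.1 mm

a ≈ 41.1 mm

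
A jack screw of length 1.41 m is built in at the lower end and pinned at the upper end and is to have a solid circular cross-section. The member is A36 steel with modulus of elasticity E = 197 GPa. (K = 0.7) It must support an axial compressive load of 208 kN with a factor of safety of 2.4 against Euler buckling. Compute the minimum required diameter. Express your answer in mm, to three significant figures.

Required P_cr = n·P = 2.4 × 208 = 499.2 kN
L_e = K·L = 0.7 × 1.41 = 0.9870 m
Required I = P_cr·L_e²/(π²E) = 4.992×10^5 × 0.9870² / (π² × 1.97×10^11) = 2.501×10^-7 m⁴
I_req = 2.501×10^5 mm⁴
Solid circle: I = πd⁴/64  ⇒  d = (64I/π)^(1/4) = (64×2.501×10^5/π)^(1/4) = 47.5 mm

d ≈ 47.5 mm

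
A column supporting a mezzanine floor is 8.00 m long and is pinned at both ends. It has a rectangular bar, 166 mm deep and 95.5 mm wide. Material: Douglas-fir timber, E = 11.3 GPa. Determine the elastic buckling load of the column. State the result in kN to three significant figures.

P_cr ≈ 21.0 kN

Buckling occurs about the weak axis: I_min = h·b³/12 with b = 95.5 mm (the shorter side).
I_min = 166×95.5³/12 = 1.205×10^7 mm⁴
I = 1.205×10^7 mm⁴ = 1.205×10^-5 m⁴
Effective length L_e = K·L = 1 × 8.00 = 8.000 m
P_cr = π²EI / L_e² = π² × 11.3×10⁹ × 1.205×10^-5 / 8.000² = 2.100×10^4 N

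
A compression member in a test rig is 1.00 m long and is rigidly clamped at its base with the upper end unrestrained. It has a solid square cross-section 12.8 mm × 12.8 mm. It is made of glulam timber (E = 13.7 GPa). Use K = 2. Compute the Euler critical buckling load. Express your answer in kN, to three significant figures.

P_cr ≈ 0.0756 kN

I = a⁴/12 = 12.8⁴/12 = 2.237×10^3 mm⁴
I = 2.237×10^3 mm⁴ = 2.237×10^-9 m⁴
Effective length L_e = K·L = 2 × 1.00 = 2.000 m
P_cr = π²EI / L_e² = π² × 13.7×10⁹ × 2.237×10^-9 / 2.000² = 75.62 N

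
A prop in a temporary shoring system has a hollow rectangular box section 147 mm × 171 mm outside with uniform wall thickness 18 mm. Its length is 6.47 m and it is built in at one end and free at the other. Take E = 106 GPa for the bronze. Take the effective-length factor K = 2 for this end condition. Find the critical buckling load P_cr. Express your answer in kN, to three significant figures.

P_cr ≈ 187 kN

Inner dimensions: h_i = 171 − 2×18 = 135.0 mm, b_i = 147 − 2×18 = 111.0 mm
Weak-axis I_min = (h_o·b_o³ − h_i·b_i³)/12 with b_o = 147, b_i = 111.0 mm (shorter outer/inner sides).
I_min = (171×147³ − 135.0×111.0³)/12 = 2.988×10^7 mm⁴
I = 2.988×10^7 mm⁴ = 2.988×10^-5 m⁴
Effective length L_e = K·L = 2 × 6.47 = 12.94 m
P_cr = π²EI / L_e² = π² × 106×10⁹ × 2.988×10^-5 / 12.94² = 1.867×10^5 N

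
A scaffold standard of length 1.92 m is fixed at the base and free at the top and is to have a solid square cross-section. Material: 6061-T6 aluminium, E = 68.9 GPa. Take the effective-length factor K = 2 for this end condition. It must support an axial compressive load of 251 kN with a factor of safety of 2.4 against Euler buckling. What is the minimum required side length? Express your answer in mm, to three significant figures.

Required P_cr = n·P = 2.4 × 251 = 602.4 kN
L_e = K·L = 2 × 1.92 = 3.840 m
Required I = P_cr·L_e²/(π²E) = 6.024×10^5 × 3.840² / (π² × 6.89×10^10) = 1.306×10^-5 m⁴
I_req = 1.306×10^7 mm⁴
Solid square: I = a⁴/12  ⇒  a = (12I)^(1/4) = (12×1.306×10^7)^(1/4) = 112 mm

a ≈ 112 mm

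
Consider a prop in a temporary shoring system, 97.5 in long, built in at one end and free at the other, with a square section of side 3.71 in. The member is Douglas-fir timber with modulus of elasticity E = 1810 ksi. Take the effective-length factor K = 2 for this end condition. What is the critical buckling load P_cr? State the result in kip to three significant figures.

I = a⁴/12 = 3.71⁴/12 = 15.79 in⁴
Effective length L_e = K·L = 2 × 97.5 = 195.0 in
P_cr = π²EI / L_e² = π² × 1810×10³ × 15.79 / 195.0² = 7.417×10^3 lb

P_cr ≈ 7.42 kip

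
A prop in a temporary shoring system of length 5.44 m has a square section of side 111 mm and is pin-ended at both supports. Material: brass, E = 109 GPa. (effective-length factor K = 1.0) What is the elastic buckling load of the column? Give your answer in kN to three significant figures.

I = a⁴/12 = 111⁴/12 = 1.265×10^7 mm⁴
I = 1.265×10^7 mm⁴ = 1.265×10^-5 m⁴
Effective length L_e = K·L = 1 × 5.44 = 5.440 m
P_cr = π²EI / L_e² = π² × 109×10⁹ × 1.265×10^-5 / 5.440² = 4.599×10^5 N

P_cr ≈ 460 kN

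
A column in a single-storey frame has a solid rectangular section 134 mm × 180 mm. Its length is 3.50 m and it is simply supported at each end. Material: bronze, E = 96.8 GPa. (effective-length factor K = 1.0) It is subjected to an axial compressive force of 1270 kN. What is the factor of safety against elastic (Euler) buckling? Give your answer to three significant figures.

Buckling occurs about the weak axis: I_min = h·b³/12 with b = 134 mm (the shorter side).
I_min = 180×134³/12 = 3.609×10^7 mm⁴
I = 3.609×10^7 mm⁴ = 3.609×10^-5 m⁴
Effective length L_e = K·L = 1 × 3.50 = 3.500 m
P_cr = π²EI / L_e² = π² × 96.8×10⁹ × 3.609×10^-5 / 3.500² = 2.815×10^6 N
Factor of safety n = P_cr / P = 2814.8 / 1270 = 2.22

n ≈ 2.22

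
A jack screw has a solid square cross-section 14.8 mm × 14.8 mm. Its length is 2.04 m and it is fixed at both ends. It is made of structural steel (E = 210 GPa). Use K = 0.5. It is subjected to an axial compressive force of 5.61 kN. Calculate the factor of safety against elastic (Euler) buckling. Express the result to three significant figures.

I = a⁴/12 = 14.8⁴/12 = 3.998×10^3 mm⁴
I = 3.998×10^3 mm⁴ = 3.998×10^-9 m⁴
Effective length L_e = K·L = 0.5 × 2.04 = 1.020 m
P_cr = π²EI / L_e² = π² × 210×10⁹ × 3.998×10^-9 / 1.020² = 7.965×10^3 N
Factor of safety n = P_cr / P = 7.9650 / 5.61 = 1.42

n ≈ 1.42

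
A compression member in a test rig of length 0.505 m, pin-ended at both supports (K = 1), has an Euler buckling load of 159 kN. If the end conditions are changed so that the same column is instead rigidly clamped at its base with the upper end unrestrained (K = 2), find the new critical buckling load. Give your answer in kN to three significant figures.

P_cr ≈ 39.8 kN

P_cr ∝ 1/K², so P_cr,new = P_cr,old × (K_old/K_new)² = 159 × (1/2)²
= 159 × 0.2500 = 39.8 kN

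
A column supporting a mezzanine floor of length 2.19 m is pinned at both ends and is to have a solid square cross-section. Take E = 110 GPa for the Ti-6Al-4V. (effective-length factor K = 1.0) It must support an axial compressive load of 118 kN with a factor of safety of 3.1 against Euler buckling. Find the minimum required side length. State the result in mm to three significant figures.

Required P_cr = n·P = 3.1 × 118 = 365.8 kN
L_e = K·L = 1 × 2.19 = 2.190 m
Required I = P_cr·L_e²/(π²E) = 3.658×10^5 × 2.190² / (π² × 1.10×10^11) = 1.616×10^-6 m⁴
I_req = 1.616×10^6 mm⁴
Solid square: I = a⁴/12  ⇒  a = (12I)^(1/4) = (12×1.616×10^6)^(1/4) = 66.4 mm

a ≈ 66.4 mm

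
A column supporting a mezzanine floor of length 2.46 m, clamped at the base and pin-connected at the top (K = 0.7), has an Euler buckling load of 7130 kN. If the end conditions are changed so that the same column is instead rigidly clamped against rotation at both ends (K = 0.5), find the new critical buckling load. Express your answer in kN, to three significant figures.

P_cr ∝ 1/K², so P_cr,new = P_cr,old × (K_old/K_new)² = 7130 × (0.7/0.5)²
= 7130 × 1.960 = 14000 kN

P_cr ≈ 14000 kN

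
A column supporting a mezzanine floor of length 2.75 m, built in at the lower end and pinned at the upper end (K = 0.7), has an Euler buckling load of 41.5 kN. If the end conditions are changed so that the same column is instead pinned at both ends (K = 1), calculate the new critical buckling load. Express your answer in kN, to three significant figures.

P_cr ∝ 1/K², so P_cr,new = P_cr,old × (K_old/K_new)² = 41.5 × (0.7/1)²
= 41.5 × 0.4900 = 20.3 kN

P_cr ≈ 20.3 kN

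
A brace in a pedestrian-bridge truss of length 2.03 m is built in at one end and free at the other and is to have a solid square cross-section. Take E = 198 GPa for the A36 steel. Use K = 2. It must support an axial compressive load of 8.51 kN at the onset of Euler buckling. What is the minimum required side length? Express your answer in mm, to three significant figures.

a ≈ 30.5 mm

L_e = K·L = 2 × 2.03 = 4.060 m
Required I = P_cr·L_e²/(π²E) = 8.510×10^3 × 4.060² / (π² × 1.98×10^11) = 7.178×10^-8 m⁴
I_req = 7.178×10^4 mm⁴
Solid square: I = a⁴/12  ⇒  a = (12I)^(1/4) = (12×7.178×10^4)^(1/4) = 30.5 mm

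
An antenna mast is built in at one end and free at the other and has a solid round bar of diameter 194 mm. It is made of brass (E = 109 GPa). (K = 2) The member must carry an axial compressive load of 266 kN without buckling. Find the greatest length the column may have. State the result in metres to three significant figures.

L_max ≈ 8.38 m

I = πd⁴/64 = π×194⁴/64 = 6.953×10^7 mm⁴
I = 6.953×10^-5 m⁴
At the buckling limit P_cr = P = 2.660×10^5 N
From P_cr = π²EI/(K·L)²:  L = (1/K)·√(π²EI/P_cr) = (1/2)·√(π²×1.09×10^11×6.953×10^-5/2.660×10^5)
L = 8.38 m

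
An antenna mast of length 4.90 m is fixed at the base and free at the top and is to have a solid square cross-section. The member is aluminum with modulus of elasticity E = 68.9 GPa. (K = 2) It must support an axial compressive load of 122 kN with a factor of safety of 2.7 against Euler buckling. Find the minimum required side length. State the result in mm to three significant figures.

a ≈ 154 mm

Required P_cr = n·P = 2.7 × 122 = 329.4 kN
L_e = K·L = 2 × 4.90 = 9.800 m
Required I = P_cr·L_e²/(π²E) = 3.294×10^5 × 9.800² / (π² × 6.89×10^10) = 4.652×10^-5 m⁴
I_req = 4.652×10^7 mm⁴
Solid square: I = a⁴/12  ⇒  a = (12I)^(1/4) = (12×4.652×10^7)^(1/4) = 154 mm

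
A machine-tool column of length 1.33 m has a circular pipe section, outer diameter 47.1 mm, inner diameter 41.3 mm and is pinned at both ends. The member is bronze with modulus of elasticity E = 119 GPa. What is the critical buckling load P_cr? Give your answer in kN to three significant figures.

P_cr ≈ 65.6 kN

d_o = 47.1 mm, d_i = 41.3 mm
I = π(d_o⁴ − d_i⁴)/64 = π(47.1⁴ − 41.30⁴)/64 = 9.876×10^4 mm⁴
I = 9.876×10^4 mm⁴ = 9.876×10^-8 m⁴
Effective length L_e = K·L = 1 × 1.33 = 1.330 m
P_cr = π²EI / L_e² = π² × 119×10⁹ × 9.876×10^-8 / 1.330² = 6.557×10^4 N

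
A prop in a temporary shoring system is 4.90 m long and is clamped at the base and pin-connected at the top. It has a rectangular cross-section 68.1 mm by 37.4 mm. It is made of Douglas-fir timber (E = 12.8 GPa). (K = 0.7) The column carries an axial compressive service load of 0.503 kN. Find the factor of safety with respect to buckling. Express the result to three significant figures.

n ≈ 6.34

Buckling occurs about the weak axis: I_min = h·b³/12 with b = 37.4 mm (the shorter side).
I_min = 68.1×37.4³/12 = 2.969×10^5 mm⁴
I = 2.969×10^5 mm⁴ = 2.969×10^-7 m⁴
Effective length L_e = K·L = 0.7 × 4.90 = 3.430 m
P_cr = π²EI / L_e² = π² × 12.8×10⁹ × 2.969×10^-7 / 3.430² = 3.188×10^3 N
Factor of safety n = P_cr / P = 3.1879 / 0.503 = 6.34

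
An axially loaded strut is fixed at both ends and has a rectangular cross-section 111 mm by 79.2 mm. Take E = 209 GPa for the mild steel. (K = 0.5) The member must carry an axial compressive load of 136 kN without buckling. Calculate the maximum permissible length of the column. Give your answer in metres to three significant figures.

Buckling occurs about the weak axis: I_min = h·b³/12 with b = 79.2 mm (the shorter side).
I_min = 111×79.2³/12 = 4.595×10^6 mm⁴
I = 4.595×10^-6 m⁴
At the buckling limit P_cr = P = 1.360×10^5 N
From P_cr = π²EI/(K·L)²:  L = (1/K)·√(π²EI/P_cr) = (1/0.5)·√(π²×2.09×10^11×4.595×10^-6/1.360×10^5)
L = 16.7 m

L_max ≈ 16.7 m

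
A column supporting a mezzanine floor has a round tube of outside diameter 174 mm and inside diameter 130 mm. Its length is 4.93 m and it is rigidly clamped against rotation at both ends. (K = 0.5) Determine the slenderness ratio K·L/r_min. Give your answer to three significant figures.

d_o = 174 mm, d_i = 130 mm
I = π(d_o⁴ − d_i⁴)/64 = π(174⁴ − 130.0⁴)/64 = 3.098×10^7 mm⁴
A = 1.051×10^4 mm²;  r_min = √(I/A) = √(3.098×10^7/1.051×10^4) = 54.30 mm
L_e = K·L = 0.5 × 4.93 m = 2.465 m = 2465.0 mm
λ = L_e / r_min = 2465.0 / 54.30 = 45.4

λ ≈ 45.4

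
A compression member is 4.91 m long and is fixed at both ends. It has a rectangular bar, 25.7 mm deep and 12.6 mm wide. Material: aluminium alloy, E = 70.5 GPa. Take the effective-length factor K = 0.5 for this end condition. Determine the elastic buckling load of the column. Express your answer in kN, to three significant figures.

P_cr ≈ 0.495 kN

Buckling occurs about the weak axis: I_min = h·b³/12 with b = 12.6 mm (the shorter side).
I_min = 25.7×12.6³/12 = 4.284×10^3 mm⁴
I = 4.284×10^3 mm⁴ = 4.284×10^-9 m⁴
Effective length L_e = K·L = 0.5 × 4.91 = 2.455 m
P_cr = π²EI / L_e² = π² × 70.5×10⁹ × 4.284×10^-9 / 2.455² = 494.6 N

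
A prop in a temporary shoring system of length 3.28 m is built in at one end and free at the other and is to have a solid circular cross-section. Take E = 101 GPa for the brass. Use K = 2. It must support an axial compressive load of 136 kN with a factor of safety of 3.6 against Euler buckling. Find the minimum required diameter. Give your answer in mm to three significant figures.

d ≈ 144 mm

Required P_cr = n·P = 3.6 × 136 = 489.6 kN
L_e = K·L = 2 × 3.28 = 6.560 m
Required I = P_cr·L_e²/(π²E) = 4.896×10^5 × 6.560² / (π² × 1.01×10^11) = 2.114×10^-5 m⁴
I_req = 2.114×10^7 mm⁴
Solid circle: I = πd⁴/64  ⇒  d = (64I/π)^(1/4) = (64×2.114×10^7/π)^(1/4) = 144 mm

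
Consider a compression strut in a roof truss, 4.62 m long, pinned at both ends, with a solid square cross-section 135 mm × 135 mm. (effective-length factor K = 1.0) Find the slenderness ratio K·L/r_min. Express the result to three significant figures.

λ ≈ 119

For a square r = a/√12 = 135/√12 = 38.97 mm
L_e = K·L = 1 × 4.62 m = 4.620 m = 4620.0 mm
λ = L_e / r_min = 4620.0 / 38.97 = 119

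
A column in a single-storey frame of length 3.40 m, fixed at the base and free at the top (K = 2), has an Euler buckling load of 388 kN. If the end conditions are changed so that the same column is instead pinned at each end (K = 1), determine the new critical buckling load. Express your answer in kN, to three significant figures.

P_cr ∝ 1/K², so P_cr,new = P_cr,old × (K_old/K_new)² = 388 × (2/1)²
= 388 × 4.000 = 1550 kN

P_cr ≈ 1550 kN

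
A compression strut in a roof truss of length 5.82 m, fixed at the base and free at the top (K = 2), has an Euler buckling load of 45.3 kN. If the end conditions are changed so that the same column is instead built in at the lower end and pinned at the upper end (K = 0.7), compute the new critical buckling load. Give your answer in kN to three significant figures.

P_cr ≈ 370 kN

P_cr ∝ 1/K², so P_cr,new = P_cr,old × (K_old/K_new)² = 45.3 × (2/0.7)²
= 45.3 × 8.163 = 370 kN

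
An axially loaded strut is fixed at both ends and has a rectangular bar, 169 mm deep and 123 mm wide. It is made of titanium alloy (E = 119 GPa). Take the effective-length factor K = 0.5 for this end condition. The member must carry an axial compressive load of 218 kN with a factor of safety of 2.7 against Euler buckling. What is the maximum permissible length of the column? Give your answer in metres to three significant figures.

Buckling occurs about the weak axis: I_min = h·b³/12 with b = 123 mm (the shorter side).
I_min = 169×123³/12 = 2.621×10^7 mm⁴
I = 2.621×10^-5 m⁴
Required critical load P_cr = n·P = 2.7 × 218 = 588.6 kN = 5.886×10^5 N
From P_cr = π²EI/(K·L)²:  L = (1/K)·√(π²EI/P_cr) = (1/0.5)·√(π²×1.19×10^11×2.621×10^-5/5.886×10^5)
L = 14.5 m

L_max ≈ 14.5 m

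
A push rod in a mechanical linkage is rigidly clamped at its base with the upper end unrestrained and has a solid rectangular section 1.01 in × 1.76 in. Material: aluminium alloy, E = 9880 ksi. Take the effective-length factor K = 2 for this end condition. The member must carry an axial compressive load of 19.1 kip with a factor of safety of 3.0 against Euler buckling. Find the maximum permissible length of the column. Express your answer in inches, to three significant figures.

Buckling occurs about the weak axis: I_min = h·b³/12 with b = 1.01 in (the shorter side).
I_min = 1.76×1.01³/12 = 0.1511 in⁴
Required critical load P_cr = n·P = 3.0 × 19.1 = 57.30 kip = 5.730×10^4 lb
From P_cr = π²EI/(K·L)²:  L = (1/K)·√(π²EI/P_cr) = (1/2)·√(π²×9.88×10^6×0.1511/5.730×10^4)
L = 8.02 in

L_max ≈ 8.02 in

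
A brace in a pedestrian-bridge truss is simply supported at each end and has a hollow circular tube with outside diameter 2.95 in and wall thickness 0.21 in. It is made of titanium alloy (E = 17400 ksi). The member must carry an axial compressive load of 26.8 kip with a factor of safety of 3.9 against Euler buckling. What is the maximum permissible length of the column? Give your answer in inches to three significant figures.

L_max ≈ 52.9 in

Inner diameter d_i = 2.95 − 2×0.21 = 2.530 in
I = π(d_o⁴ − d_i⁴)/64 = π(2.95⁴ − 2.530⁴)/64 = 1.706 in⁴
Required critical load P_cr = n·P = 3.9 × 26.8 = 104.5 kip = 1.045×10^5 lb
From P_cr = π²EI/(K·L)²:  L = (1/K)·√(π²EI/P_cr) = (1/1)·√(π²×1.74×10^7×1.706/1.045×10^5)
L = 52.9 in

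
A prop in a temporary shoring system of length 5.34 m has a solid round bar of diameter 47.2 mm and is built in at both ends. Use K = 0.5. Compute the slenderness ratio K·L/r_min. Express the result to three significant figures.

λ ≈ 226

For a solid circle r = d/4 = 47.2/4 = 11.80 mm
L_e = K·L = 0.5 × 5.34 m = 2.670 m = 2670.0 mm
λ = L_e / r_min = 2670.0 / 11.80 = 226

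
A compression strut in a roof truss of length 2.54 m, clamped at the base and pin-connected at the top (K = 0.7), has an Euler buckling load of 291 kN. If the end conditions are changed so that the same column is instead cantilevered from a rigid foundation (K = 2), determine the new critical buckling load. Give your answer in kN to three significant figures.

P_cr ≈ 35.6 kN

P_cr ∝ 1/K², so P_cr,new = P_cr,old × (K_old/K_new)² = 291 × (0.7/2)²
= 291 × 0.1225 = 35.6 kN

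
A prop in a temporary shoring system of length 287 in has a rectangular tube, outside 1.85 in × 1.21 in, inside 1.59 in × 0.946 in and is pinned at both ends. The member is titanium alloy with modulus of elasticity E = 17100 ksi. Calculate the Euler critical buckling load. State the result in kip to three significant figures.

P_cr ≈ 0.330 kip

Weak-axis I_min = (h_o·b_o³ − h_i·b_i³)/12 with b_o = 1.21, b_i = 0.9460 in (shorter outer/inner sides).
I_min = (1.85×1.21³ − 1.590×0.9460³)/12 = 0.1609 in⁴
Effective length L_e = K·L = 1 × 287 = 287.0 in
P_cr = π²EI / L_e² = π² × 17100×10³ × 0.1609 / 287.0² = 329.8 lb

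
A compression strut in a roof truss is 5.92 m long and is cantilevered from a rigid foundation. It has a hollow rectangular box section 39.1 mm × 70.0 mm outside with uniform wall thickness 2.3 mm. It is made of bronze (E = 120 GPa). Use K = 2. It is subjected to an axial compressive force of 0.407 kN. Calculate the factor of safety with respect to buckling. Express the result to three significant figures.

n ≈ 2.59

Inner dimensions: h_i = 70.0 − 2×2.3 = 65.40 mm, b_i = 39.1 − 2×2.3 = 34.50 mm
Weak-axis I_min = (h_o·b_o³ − h_i·b_i³)/12 with b_o = 39.1, b_i = 34.50 mm (shorter outer/inner sides).
I_min = (70.0×39.1³ − 65.40×34.50³)/12 = 1.249×10^5 mm⁴
I = 1.249×10^5 mm⁴ = 1.249×10^-7 m⁴
Effective length L_e = K·L = 2 × 5.92 = 11.84 m
P_cr = π²EI / L_e² = π² × 120×10⁹ × 1.249×10^-7 / 11.84² = 1.055×10^3 N
Factor of safety n = P_cr / P = 1.0552 / 0.407 = 2.59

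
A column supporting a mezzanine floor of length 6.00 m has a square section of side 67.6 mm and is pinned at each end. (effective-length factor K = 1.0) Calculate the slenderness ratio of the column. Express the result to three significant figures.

λ ≈ 307

For a square r = a/√12 = 67.6/√12 = 19.51 mm
L_e = K·L = 1 × 6.00 m = 6.000 m = 6000.0 mm
λ = L_e / r_min = 6000.0 / 19.51 = 307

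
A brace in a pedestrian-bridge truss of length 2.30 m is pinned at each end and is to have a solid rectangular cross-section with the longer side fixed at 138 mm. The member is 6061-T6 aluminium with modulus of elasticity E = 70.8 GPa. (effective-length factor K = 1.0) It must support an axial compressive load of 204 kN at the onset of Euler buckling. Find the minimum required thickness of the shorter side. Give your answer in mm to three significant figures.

b ≈ 51.2 mm

L_e = K·L = 1 × 2.30 = 2.300 m
Required I = P_cr·L_e²/(π²E) = 2.040×10^5 × 2.300² / (π² × 7.08×10^10) = 1.544×10^-6 m⁴
I_req = 1.544×10^6 mm⁴
Rectangle, weak axis: I_min = h·b³/12 with h = 138 mm fixed  ⇒  b = (12I/h)^(1/3) = 51.2 mm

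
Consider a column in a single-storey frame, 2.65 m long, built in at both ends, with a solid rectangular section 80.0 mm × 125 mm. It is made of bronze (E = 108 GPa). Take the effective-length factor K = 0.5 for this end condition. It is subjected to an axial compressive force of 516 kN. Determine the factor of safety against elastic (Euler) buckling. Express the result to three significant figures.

n ≈ 6.28

Buckling occurs about the weak axis: I_min = h·b³/12 with b = 80.0 mm (the shorter side).
I_min = 125×80.0³/12 = 5.333×10^6 mm⁴
I = 5.333×10^6 mm⁴ = 5.333×10^-6 m⁴
Effective length L_e = K·L = 0.5 × 2.65 = 1.325 m
P_cr = π²EI / L_e² = π² × 108×10⁹ × 5.333×10^-6 / 1.325² = 3.238×10^6 N
Factor of safety n = P_cr / P = 3238.1 / 516 = 6.28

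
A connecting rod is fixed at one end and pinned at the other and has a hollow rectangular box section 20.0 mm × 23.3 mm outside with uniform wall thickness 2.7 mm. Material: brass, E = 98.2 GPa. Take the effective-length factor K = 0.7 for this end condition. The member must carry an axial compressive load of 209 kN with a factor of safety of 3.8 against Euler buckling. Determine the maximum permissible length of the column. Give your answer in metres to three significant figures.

Inner dimensions: h_i = 23.3 − 2×2.7 = 17.90 mm, b_i = 20.0 − 2×2.7 = 14.60 mm
Weak-axis I_min = (h_o·b_o³ − h_i·b_i³)/12 with b_o = 20.0, b_i = 14.60 mm (shorter outer/inner sides).
I_min = (23.3×20.0³ − 17.90×14.60³)/12 = 1.089×10^4 mm⁴
I = 1.089×10^-8 m⁴
Required critical load P_cr = n·P = 3.8 × 209 = 794.2 kN = 7.942×10^5 N
From P_cr = π²EI/(K·L)²:  L = (1/K)·√(π²EI/P_cr) = (1/0.7)·√(π²×9.82×10^10×1.089×10^-8/7.942×10^5)
L = 0.165 m

L_max ≈ 0.165 m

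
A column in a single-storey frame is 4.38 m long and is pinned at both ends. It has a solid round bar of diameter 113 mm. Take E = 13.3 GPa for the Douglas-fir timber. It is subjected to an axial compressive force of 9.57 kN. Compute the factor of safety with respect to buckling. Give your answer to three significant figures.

n ≈ 5.72

I = πd⁴/64 = π×113⁴/64 = 8.004×10^6 mm⁴
I = 8.004×10^6 mm⁴ = 8.004×10^-6 m⁴
Effective length L_e = K·L = 1 × 4.38 = 4.380 m
P_cr = π²EI / L_e² = π² × 13.3×10⁹ × 8.004×10^-6 / 4.380² = 5.476×10^4 N
Factor of safety n = P_cr / P = 54.763 / 9.57 = 5.72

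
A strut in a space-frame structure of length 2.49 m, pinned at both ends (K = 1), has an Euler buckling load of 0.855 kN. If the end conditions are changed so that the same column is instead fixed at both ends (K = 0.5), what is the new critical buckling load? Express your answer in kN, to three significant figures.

P_cr ≈ 3.42 kN

P_cr ∝ 1/K², so P_cr,new = P_cr,old × (K_old/K_new)² = 0.855 × (1/0.5)²
= 0.855 × 4.000 = 3.42 kN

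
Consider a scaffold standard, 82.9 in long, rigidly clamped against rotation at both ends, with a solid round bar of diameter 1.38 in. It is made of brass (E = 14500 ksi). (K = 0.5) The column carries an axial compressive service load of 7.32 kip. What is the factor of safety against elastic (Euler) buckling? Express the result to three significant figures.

I = πd⁴/64 = π×1.38⁴/64 = 0.1780 in⁴
Effective length L_e = K·L = 0.5 × 82.9 = 41.45 in
P_cr = π²EI / L_e² = π² × 14500×10³ × 0.1780 / 41.45² = 1.483×10^4 lb
Factor of safety n = P_cr / P = 14.829 / 7.32 = 2.03

n ≈ 2.03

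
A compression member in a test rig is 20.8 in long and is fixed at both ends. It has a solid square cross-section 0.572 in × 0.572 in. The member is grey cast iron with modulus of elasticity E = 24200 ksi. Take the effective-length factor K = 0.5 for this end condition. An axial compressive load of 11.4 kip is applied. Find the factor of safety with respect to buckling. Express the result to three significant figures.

n ≈ 1.73

I = a⁴/12 = 0.572⁴/12 = 8.921×10^-3 in⁴
Effective length L_e = K·L = 0.5 × 20.8 = 10.40 in
P_cr = π²EI / L_e² = π² × 24200×10³ × 8.921×10^-3 / 10.40² = 1.970×10^4 lb
Factor of safety n = P_cr / P = 19.699 / 11.4 = 1.73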